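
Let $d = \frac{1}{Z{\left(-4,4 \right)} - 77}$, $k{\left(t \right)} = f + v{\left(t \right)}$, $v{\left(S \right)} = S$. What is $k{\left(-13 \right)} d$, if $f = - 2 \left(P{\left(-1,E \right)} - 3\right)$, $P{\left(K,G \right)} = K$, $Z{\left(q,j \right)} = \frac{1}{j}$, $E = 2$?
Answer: $\frac{20}{307} \approx 0.065147$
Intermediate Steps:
$f = 8$ ($f = - 2 \left(-1 - 3\right) = \left(-2\right) \left(-4\right) = 8$)
$k{\left(t \right)} = 8 + t$
$d = - \frac{4}{307}$ ($d = \frac{1}{\frac{1}{4} - 77} = \frac{1}{- \frac{307}{4}} = - \frac{4}{307} \approx -0.013029$)
$k{\left(-13 \right)} d = \left(8 - 13\right) \left(- \frac{4}{307}\right) = \left(-5\right) \left(- \frac{4}{307}\right) = \frac{20}{307}$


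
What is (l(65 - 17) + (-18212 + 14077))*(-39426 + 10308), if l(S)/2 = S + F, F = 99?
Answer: 111842238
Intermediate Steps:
l(S) = 198 + 2*S (l(S) = 2*(S + 99) = 2*(99 + S) = 198 + 2*S)
(l(65 - 17) + (-18212 + 14077))*(-39426 + 10308) = ((198 + 2*(65 - 17)) + (-18212 + 14077))*(-39426 + 10308) = ((198 + 2*48) - 4135)*(-29118) = ((198 + 96) - 4135)*(-29118) = (294 - 4135)*(-29118) = -3841*(-29118) = 111842238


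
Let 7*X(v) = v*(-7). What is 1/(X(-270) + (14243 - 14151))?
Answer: 1/362 ≈ 0.0027624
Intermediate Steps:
X(v) = -v (X(v) = (v*(-7))/7 = (-7*v)/7 = -v)
1/(X(-270) + (14243 - 14151)) = 1/(-1*(-270) + (14243 - 14151)) = 1/(270 + 92) = 1/362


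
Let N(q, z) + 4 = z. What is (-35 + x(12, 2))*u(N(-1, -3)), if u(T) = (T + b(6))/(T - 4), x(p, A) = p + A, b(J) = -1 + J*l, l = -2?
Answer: -420/11 ≈ -38.182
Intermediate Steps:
N(q, z) = -4 + z
b(J) = -1 - 2*J (b(J) = -1 + J*(-2) = -1 - 2*J)
x(p, A) = A + p
u(T) = (-13 + T)/(-4 + T) (u(T) = (T + (-1 - 2*6))/(T - 4) = (T + (-1 - 12))/(-4 + T) = (T - 13)/(-4 + T) = (-13 + T)/(-4 + T))
(-35 + x(12, 2))*u(N(-1, -3)) = (-35 + (2 + 12))*((-13 + (-4 - 3))/(-4 + (-4 - 3))) = (-35 + 14)*((-13 - 7)/(-4 - 7)) = -21*(-20)/(-11) = -(-21)*(-20)/11 = -21*20/11 = -420/11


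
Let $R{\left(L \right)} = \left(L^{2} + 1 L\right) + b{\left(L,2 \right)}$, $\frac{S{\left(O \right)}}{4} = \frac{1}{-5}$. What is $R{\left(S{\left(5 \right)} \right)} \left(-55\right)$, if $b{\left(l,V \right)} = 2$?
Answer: $- \frac{506}{5} \approx -101.2$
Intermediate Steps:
$S{\left(O \right)} = - \frac{4}{5}$ ($S{\left(O \right)} = \frac{4}{-5} = 4 \left(- \frac{1}{5}\right) = - \frac{4}{5}$)
$R{\left(L \right)} = 2 + L + L^{2}$ ($R{\left(L \right)} = \left(L^{2} + 1 L\right) + 2 = \left(L^{2} + L\right) + 2 = \left(L + L^{2}\right) + 2 = 2 + L + L^{2}$)
$R{\left(S{\left(5 \right)} \right)} \left(-55\right) = \left(2 - \frac{4}{5} + \left(- \frac{4}{5}\right)^{2}\right) \left(-55\right) = \left(2 - \frac{4}{5} + \frac{16}{25}\right) \left(-55\right) = \frac{46}{25} \left(-55\right) = - \frac{506}{5}$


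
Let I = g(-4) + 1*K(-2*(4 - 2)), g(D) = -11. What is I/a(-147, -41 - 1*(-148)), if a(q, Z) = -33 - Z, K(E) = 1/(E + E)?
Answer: 89/1120 ≈ 0.079464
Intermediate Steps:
K(E) = 1/(2*E)
I = -89/8 (I = -11 + 1*(1/(2*((-2*(4 - 2))))) = -11 + 1*(1/(2*((-2*2)))) = -11 + 1*((½)/(-4)) = -11 + 1*((½)*(-¼)) = -11 + 1*(-⅛) = -11 - ⅛ = -89/8 ≈ -11.125)
I/a(-147, -41 - 1*(-148)) = -89/(8*(-33 - (-41 - 1*(-148)))) = -89/(8*(-33 - (-41 + 148))) = -89/(8*(-33 - 1*107)) = -89/(8*(-33 - 107)) = -89/8/(-140) = -89/8*(-1/140) = 89/1120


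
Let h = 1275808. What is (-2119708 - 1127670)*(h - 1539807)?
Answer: 857304544622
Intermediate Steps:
(-2119708 - 1127670)*(h - 1539807) = (-2119708 - 1127670)*(1275808 - 1539807) = -3247378*(-263999) = 857304544622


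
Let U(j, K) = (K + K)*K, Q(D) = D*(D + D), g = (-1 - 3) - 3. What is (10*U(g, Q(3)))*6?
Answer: 38880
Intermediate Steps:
g = -7 (g = -4 - 3 = -7)
Q(D) = 2*D**2 (Q(D) = D*(2*D) = 2*D**2)
U(j, K) = 2*K**2 (U(j, K) = (2*K)*K = 2*K**2)
(10*U(g, Q(3)))*6 = (10*(2*(2*3**2)**2))*6 = (10*(2*(2*9)**2))*6 = (10*(2*18**2))*6 = (10*(2*324))*6 = (10*648)*6 = 6480*6 = 38880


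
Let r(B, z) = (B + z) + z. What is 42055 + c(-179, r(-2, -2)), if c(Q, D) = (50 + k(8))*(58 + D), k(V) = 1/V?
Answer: 89323/2 ≈ 44662.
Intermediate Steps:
r(B, z) = B + 2*z
c(Q, D) = 11629/4 + 401*D/8 (c(Q, D) = (50 + 1/8)*(58 + D) = 401*(58 + D)/8 = 11629/4 + 401*D/8)
42055 + c(-179, r(-2, -2)) = 42055 + (11629/4 + 401*(-2 + 2*(-2))/8) = 42055 + (11629/4 + 401*(-2 - 4)/8) = 42055 + (11629/4 + (401/8)*(-6)) = 42055 + (11629/4 - 1203/4) = 42055 + 5213/2 = 89323/2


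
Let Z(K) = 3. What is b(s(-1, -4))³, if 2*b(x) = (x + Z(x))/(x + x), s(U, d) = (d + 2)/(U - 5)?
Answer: 125/8 ≈ 15.625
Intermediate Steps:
s(U, d) = (2 + d)/(-5 + U)
b(x) = (3 + x)/(4*x) (b(x) = ((x + 3)/(x + x))/2 = ((3 + x)/((2*x)))/2 = ((3 + x)*(1/(2*x)))/2 = ((3 + x)/(2*x))/2 = (3 + x)/(4*x))
b(s(-1, -4))³ = ((3 + (2 - 4)/(-5 - 1))/(4*(((2 - 4)/(-5 - 1)))))³ = ((3 - 2/(-6))/(4*((-2/(-6)))))³ = ((3 - ⅙*(-2))/(4*((-⅙*(-2)))))³ = ((3 + ⅓)/(4*(⅓)))³ = ((¼)*3*(10/3))³ = (5/2)³ = 125/8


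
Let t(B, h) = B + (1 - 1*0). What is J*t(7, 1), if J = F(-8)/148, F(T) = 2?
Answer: 4/37 ≈ 0.10811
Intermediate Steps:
J = 1/74 (J = 2/148 = 2*(1/148) = 1/74 ≈ 0.013514)
t(B, h) = 1 + B (t(B, h) = B + (1 + 0) = B + 1 = 1 + B)
J*t(7, 1) = (1 + 7)/74 = (1/74)*8 = 4/37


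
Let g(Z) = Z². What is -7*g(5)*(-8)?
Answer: 1400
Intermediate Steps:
-7*g(5)*(-8) = -7*5²*(-8) = -7*25*(-8) = -175*(-8) = 1400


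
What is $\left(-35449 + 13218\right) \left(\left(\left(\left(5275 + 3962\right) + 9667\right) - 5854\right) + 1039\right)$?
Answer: $-313212559$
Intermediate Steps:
$\left(-35449 + 13218\right) \left(\left(\left(\left(5275 + 3962\right) + 9667\right) - 5854\right) + 1039\right) = - 22231 \left(\left(\left(9237 + 9667\right) - 5854\right) + 1039\right) = - 22231 \left(\left(18904 - 5854\right) + 1039\right) = - 22231 \left(13050 + 1039\right) = \left(-22231\right) 14089 = -313212559$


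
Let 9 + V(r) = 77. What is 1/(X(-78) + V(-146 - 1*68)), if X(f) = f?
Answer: -⅒ ≈ -0.10000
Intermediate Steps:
V(r) = 68 (V(r) = -9 + 77 = 68)
1/(X(-78) + V(-146 - 1*68)) = 1/(-78 + 68) = 1/(-10) = -⅒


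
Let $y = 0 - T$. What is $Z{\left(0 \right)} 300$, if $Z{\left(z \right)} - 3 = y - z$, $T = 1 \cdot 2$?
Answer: $300$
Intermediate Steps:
$T = 2$
$y = -2$ ($y = 0 - 2 = -2$)
$Z{\left(z \right)} = 1 - z$ ($Z{\left(z \right)} = 3 - \left(2 + z\right) = 1 - z$)
$Z{\left(0 \right)} 300 = \left(1 - 0\right) 300 = \left(1 + 0\right) 300 = 1 \cdot 300 = 300$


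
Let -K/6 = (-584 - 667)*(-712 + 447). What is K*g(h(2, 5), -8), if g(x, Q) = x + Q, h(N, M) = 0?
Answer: 15912720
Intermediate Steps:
g(x, Q) = Q + x
K = -1989090 (K = -6*(-584 - 667)*(-712 + 447) = -(-7506)*(-265) = -6*331515 = -1989090)
K*g(h(2, 5), -8) = -1989090*(-8 + 0) = -1989090*(-8) = 15912720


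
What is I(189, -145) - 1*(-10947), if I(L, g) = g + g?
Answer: 10657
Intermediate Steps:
I(L, g) = 2*g
I(189, -145) - 1*(-10947) = 2*(-145) - 1*(-10947) = -290 + 10947 = 10657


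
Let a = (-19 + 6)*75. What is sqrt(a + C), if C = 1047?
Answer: 6*sqrt(2) ≈ 8.4853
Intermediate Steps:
a = -975 (a = -13*75 = -975)
sqrt(a + C) = sqrt(-975 + 1047) = sqrt(72) = 6*sqrt(2)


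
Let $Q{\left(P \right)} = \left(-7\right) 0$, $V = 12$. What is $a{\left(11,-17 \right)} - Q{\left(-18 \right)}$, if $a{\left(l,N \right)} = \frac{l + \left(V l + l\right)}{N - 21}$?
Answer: $- \frac{77}{19} \approx -4.0526$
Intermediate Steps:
$a{\left(l,N \right)} = \frac{14 l}{-21 + N}$ ($a{\left(l,N \right)} = \frac{l + \left(12 l + l\right)}{N - 21} = \frac{l + 13 l}{-21 + N} = \frac{14 l}{-21 + N}$)
$Q{\left(P \right)} = 0$
$a{\left(11,-17 \right)} - Q{\left(-18 \right)} = 14 \cdot 11 \frac{1}{-21 - 17} - 0 = 14 \cdot 11 \frac{1}{-38} + 0 = 14 \cdot 11 \left(- \frac{1}{38}\right) + 0 = - \frac{77}{19} + 0 = - \frac{77}{19}$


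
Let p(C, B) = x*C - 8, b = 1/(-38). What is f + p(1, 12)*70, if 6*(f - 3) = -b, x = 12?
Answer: 64525/228 ≈ 283.00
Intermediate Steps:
b = -1/38 ≈ -0.026316
p(C, B) = -8 + 12*C (p(C, B) = 12*C - 8 = -8 + 12*C)
f = 685/228 (f = 3 + (-1*(-1/38))/6 = 3 + (⅙)*(1/38) = 3 + 1/228 = 685/228 ≈ 3.0044)
f + p(1, 12)*70 = 685/228 + (-8 + 12*1)*70 = 685/228 + (-8 + 12)*70 = 685/228 + 4*70 = 685/228 + 280 = 64525/228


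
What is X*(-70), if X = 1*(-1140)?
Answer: 79800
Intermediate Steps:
X = -1140
X*(-70) = -1140*(-70) = 79800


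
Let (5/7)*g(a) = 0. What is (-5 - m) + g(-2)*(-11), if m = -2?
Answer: -3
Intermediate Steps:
g(a) = 0 (g(a) = (7/5)*0 = 0)
(-5 - m) + g(-2)*(-11) = (-5 - 1*(-2)) + 0*(-11) = (-5 + 2) + 0 = -3 + 0 = -3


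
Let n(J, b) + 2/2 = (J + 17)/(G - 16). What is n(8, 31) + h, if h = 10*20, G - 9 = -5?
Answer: 2363/12 ≈ 196.92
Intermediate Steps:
G = 4 (G = 9 - 5 = 4)
n(J, b) = -29/12 - J/12 (n(J, b) = -1 + (J + 17)/(4 - 16) = -1 + (17 + J)/(-12) = -1 + (17 + J)*(-1/12) = -1 + (-17/12 - J/12) = -29/12 - J/12)
h = 200
n(8, 31) + h = (-29/12 - 1/12*8) + 200 = (-29/12 - 2/3) + 200 = -37/12 + 200 = 2363/12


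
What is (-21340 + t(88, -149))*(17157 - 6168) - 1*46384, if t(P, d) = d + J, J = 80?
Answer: -235309885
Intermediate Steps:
t(P, d) = 80 + d (t(P, d) = d + 80 = 80 + d)
(-21340 + t(88, -149))*(17157 - 6168) - 1*46384 = (-21340 + (80 - 149))*(17157 - 6168) - 1*46384 = (-21340 - 69)*10989 - 46384 = -21409*10989 - 46384 = -235263501 - 46384 = -235309885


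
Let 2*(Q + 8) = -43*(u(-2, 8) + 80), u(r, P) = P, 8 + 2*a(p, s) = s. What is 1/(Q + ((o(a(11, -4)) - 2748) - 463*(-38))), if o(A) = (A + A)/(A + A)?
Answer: 1/12947 ≈ 7.7238e-5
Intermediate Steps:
a(p, s) = -4 + s/2
o(A) = 1 (o(A) = (2*A)/((2*A)) = (2*A)*(1/(2*A)) = 1)
Q = -1900 (Q = -8 + (-43*(8 + 80))/2 = -8 + (-43*88)/2 = -8 + (½)*(-3784) = -8 - 1892 = -1900)
1/(Q + ((o(a(11, -4)) - 2748) - 463*(-38))) = 1/(-1900 + ((1 - 2748) - 463*(-38))) = 1/(-1900 + (-2747 + 17594)) = 1/(-1900 + 14847) = 1/12947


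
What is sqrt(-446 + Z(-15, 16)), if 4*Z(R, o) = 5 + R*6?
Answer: I*sqrt(1869)/2 ≈ 21.616*I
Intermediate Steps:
Z(R, o) = 5/4 + 3*R/2 (Z(R, o) = (5 + R*6)/4 = (5 + 6*R)/4 = 5/4 + 3*R/2)
sqrt(-446 + Z(-15, 16)) = sqrt(-446 + (5/4 + (3/2)*(-15))) = sqrt(-446 + (5/4 - 45/2)) = sqrt(-446 - 85/4) = sqrt(-1869/4) = I*sqrt(1869)/2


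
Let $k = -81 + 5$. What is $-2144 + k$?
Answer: $-2220$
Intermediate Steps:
$k = -76$
$-2144 + k = -2144 - 76 = -2220$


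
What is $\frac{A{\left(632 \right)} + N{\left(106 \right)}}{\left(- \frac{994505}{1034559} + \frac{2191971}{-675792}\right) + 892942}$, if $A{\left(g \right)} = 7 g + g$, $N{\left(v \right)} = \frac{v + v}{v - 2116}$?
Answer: $\frac{131573556019223136}{23237628945176946005} \approx 0.0056621$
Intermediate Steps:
$N{\left(v \right)} = \frac{2 v}{-2116 + v}$
$A{\left(g \right)} = 8 g$
$\frac{A{\left(632 \right)} + N{\left(106 \right)}}{\left(- \frac{994505}{1034559} + \frac{2191971}{-675792}\right) + 892942} = \frac{8 \cdot 632 + 2 \cdot 106 \frac{1}{-2116 + 106}}{\left(- \frac{994505}{1034559} + \frac{2191971}{-675792}\right) + 892942} = \frac{5056 + 2 \cdot 106 \frac{1}{-2010}}{\left(\left(-994505\right) \frac{1}{1034559} + 2191971 \left(- \frac{1}{675792}\right)\right) + 892942} = \frac{5056 + 2 \cdot 106 \left(- \frac{1}{2010}\right)}{\left(- \frac{994505}{1034559} - \frac{730657}{225264}\right) + 892942} = \frac{5056 - \frac{106}{1005}}{- \frac{326644649861}{77682966192} + 892942} = \frac{5081174}{1005 \cdot \frac{69366056552767003}{77682966192}} = \frac{5081174}{1005} \cdot \frac{77682966192}{69366056552767003} = \frac{131573556019223136}{23237628945176946005}$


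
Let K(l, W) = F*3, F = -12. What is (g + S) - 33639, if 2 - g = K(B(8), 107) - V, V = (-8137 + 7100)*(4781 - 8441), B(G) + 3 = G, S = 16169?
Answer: 3777988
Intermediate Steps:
B(G) = -3 + G
K(l, W) = -36 (K(l, W) = -12*3 = -36)
V = 3795420 (V = -1037*(-3660) = 3795420)
g = 3795458 (g = 2 - (-36 - 1*3795420) = 2 - (-36 - 3795420) = 2 - 1*(-3795456) = 2 + 3795456 = 3795458)
(g + S) - 33639 = (3795458 + 16169) - 33639 = 3811627 - 33639 = 3777988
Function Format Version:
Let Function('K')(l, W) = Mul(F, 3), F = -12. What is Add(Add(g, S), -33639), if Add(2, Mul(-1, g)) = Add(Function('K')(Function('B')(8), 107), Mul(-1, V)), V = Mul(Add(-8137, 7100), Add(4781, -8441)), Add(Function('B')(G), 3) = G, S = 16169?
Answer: 3777988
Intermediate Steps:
Function('B')(G) = Add(-3, G)
Function('K')(l, W) = -36 (Function('K')(l, W) = Mul(-12, 3) = -36)
V = 3795420 (V = Mul(-1037, -3660) = 3795420)
g = 3795458 (g = Add(2, Mul(-1, Add(-36, Mul(-1, 3795420)))) = Add(2, Mul(-1, Add(-36, -3795420))) = Add(2, Mul(-1, -3795456)) = Add(2, 3795456) = 3795458)
Add(Add(g, S), -33639) = Add(Add(3795458, 16169), -33639) = Add(3811627, -33639) = 3777988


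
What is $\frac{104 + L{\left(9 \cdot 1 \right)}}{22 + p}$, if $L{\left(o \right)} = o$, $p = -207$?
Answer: $- \frac{113}{185} \approx -0.61081$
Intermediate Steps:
$\frac{104 + L{\left(9 \cdot 1 \right)}}{22 + p} = \frac{104 + 9 \cdot 1}{22 - 207} = \frac{104 + 9}{-185} = 113 \left(- \frac{1}{185}\right) = - \frac{113}{185}$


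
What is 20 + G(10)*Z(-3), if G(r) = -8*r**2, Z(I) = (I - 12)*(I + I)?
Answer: -71980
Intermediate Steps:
Z(I) = 2*I*(-12 + I) (Z(I) = (-12 + I)*(2*I) = 2*I*(-12 + I))
20 + G(10)*Z(-3) = 20 + (-8*10**2)*(2*(-3)*(-12 - 3)) = 20 + (-8*100)*(2*(-3)*(-15)) = 20 - 800*90 = 20 - 72000 = -71980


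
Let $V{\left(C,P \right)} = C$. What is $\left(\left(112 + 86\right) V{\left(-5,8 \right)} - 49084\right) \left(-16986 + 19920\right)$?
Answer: $-146917116$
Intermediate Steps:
$\left(\left(112 + 86\right) V{\left(-5,8 \right)} - 49084\right) \left(-16986 + 19920\right) = \left(\left(112 + 86\right) \left(-5\right) - 49084\right) \left(-16986 + 19920\right) = \left(198 \left(-5\right) - 49084\right) 2934 = \left(-990 - 49084\right) 2934 = \left(-50074\right) 2934 = -146917116$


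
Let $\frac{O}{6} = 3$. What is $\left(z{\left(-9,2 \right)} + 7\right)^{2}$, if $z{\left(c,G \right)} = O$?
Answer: $625$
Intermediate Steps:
$O = 18$ ($O = 6 \cdot 3 = 18$)
$z{\left(c,G \right)} = 18$
$\left(z{\left(-9,2 \right)} + 7\right)^{2} = \left(18 + 7\right)^{2} = 25^{2} = 625$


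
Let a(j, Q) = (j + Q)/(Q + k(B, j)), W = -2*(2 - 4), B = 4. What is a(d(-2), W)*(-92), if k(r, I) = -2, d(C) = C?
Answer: -92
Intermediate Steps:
W = 4 (W = -2*(-2) = 4)
a(j, Q) = (Q + j)/(-2 + Q) (a(j, Q) = (j + Q)/(Q - 2) = (Q + j)/(-2 + Q))
a(d(-2), W)*(-92) = ((4 - 2)/(-2 + 4))*(-92) = (2/2)*(-92) = ((½)*2)*(-92) = 1*(-92) = -92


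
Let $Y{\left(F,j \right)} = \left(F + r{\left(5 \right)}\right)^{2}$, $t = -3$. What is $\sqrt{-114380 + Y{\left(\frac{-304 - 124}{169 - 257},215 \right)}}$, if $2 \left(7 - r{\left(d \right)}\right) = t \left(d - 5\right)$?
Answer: $\frac{i \sqrt{55291799}}{22} \approx 337.99 i$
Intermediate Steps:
$r{\left(d \right)} = - \frac{1}{2} + \frac{3 d}{2}$ ($r{\left(d \right)} = 7 - \frac{\left(-3\right) \left(d - 5\right)}{2} = 7 - \frac{\left(-3\right) \left(-5 + d\right)}{2} = 7 - \frac{15 - 3 d}{2} = 7 + \left(- \frac{15}{2} + \frac{3 d}{2}\right) = - \frac{1}{2} + \frac{3 d}{2}$)
$Y{\left(F,j \right)} = \left(7 + F\right)^{2}$ ($Y{\left(F,j \right)} = \left(F + \left(- \frac{1}{2} + \frac{3}{2} \cdot 5\right)\right)^{2} = \left(F + \left(- \frac{1}{2} + \frac{15}{2}\right)\right)^{2} = \left(F + 7\right)^{2} = \left(7 + F\right)^{2}$)
$\sqrt{-114380 + Y{\left(\frac{-304 - 124}{169 - 257},215 \right)}} = \sqrt{-114380 + \left(7 + \frac{-304 - 124}{169 - 257}\right)^{2}} = \sqrt{-114380 + \left(7 - \frac{428}{-88}\right)^{2}} = \sqrt{-114380 + \left(7 - - \frac{107}{22}\right)^{2}} = \sqrt{-114380 + \left(7 + \frac{107}{22}\right)^{2}} = \sqrt{-114380 + \left(\frac{261}{22}\right)^{2}} = \sqrt{-114380 + \frac{68121}{484}} = \sqrt{- \frac{55291799}{484}} = \frac{i \sqrt{55291799}}{22}$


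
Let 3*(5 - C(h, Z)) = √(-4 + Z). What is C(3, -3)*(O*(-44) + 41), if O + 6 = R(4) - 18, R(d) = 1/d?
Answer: 5430 - 362*I*√7 ≈ 5430.0 - 957.76*I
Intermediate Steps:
C(h, Z) = 5 - √(-4 + Z)/3
O = -95/4 (O = -6 + (1/4 - 18) = -6 + (¼ - 18) = -6 - 71/4 = -95/4 ≈ -23.750)
C(3, -3)*(O*(-44) + 41) = (5 - √(-4 - 3)/3)*(-95/4*(-44) + 41) = (5 - I*√7/3)*(1045 + 41) = (5 - I*√7/3)*1086 = 5430 - 362*I*√7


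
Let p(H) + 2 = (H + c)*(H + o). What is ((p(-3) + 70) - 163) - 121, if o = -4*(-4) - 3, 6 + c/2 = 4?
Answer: -286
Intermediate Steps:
c = -4 (c = -12 + 2*4 = -12 + 8 = -4)
o = 13 (o = 16 - 3 = 13)
p(H) = -2 + (-4 + H)*(13 + H) (p(H) = -2 + (H - 4)*(H + 13) = -2 + (-4 + H)*(13 + H))
((p(-3) + 70) - 163) - 121 = (((-54 + (-3)² + 9*(-3)) + 70) - 163) - 121 = (((-54 + 9 - 27) + 70) - 163) - 121 = ((-72 + 70) - 163) - 121 = (-2 - 163) - 121 = -165 - 121 = -286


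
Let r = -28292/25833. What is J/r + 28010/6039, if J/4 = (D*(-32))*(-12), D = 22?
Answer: -119794203586/3883077 ≈ -30850.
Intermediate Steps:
J = 33792 (J = 4*((22*(-32))*(-12)) = 4*(-704*(-12)) = 4*8448 = 33792)
r = -28292/25833 (r = -28292*1/25833 = -28292/25833 ≈ -1.0952)
J/r + 28010/6039 = 33792/(-28292/25833) + 28010/6039 = 33792*(-25833/28292) + 28010*(1/6039) = -19839744/643 + 28010/6039 = -119794203586/3883077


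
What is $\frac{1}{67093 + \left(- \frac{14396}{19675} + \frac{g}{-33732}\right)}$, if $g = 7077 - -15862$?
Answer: $\frac{663677100}{44527150739603} \approx 1.4905 \cdot 10^{-5}$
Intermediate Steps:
$g = 22939$ ($g = 7077 + 15862 = 22939$)
$\frac{1}{67093 + \left(- \frac{14396}{19675} + \frac{g}{-33732}\right)} = \frac{1}{67093 + \left(- \frac{14396}{19675} + \frac{22939}{-33732}\right)} = \frac{1}{67093 + \left(\left(-14396\right) \frac{1}{19675} + 22939 \left(- \frac{1}{33732}\right)\right)} = \frac{1}{67093 - \frac{936930697}{663677100}} = \frac{1}{\frac{44527150739603}{663677100}} = \frac{663677100}{44527150739603}$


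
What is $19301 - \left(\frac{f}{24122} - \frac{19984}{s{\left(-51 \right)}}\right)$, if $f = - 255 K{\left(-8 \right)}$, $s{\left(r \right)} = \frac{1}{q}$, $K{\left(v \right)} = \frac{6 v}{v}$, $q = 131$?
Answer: $\frac{31807330270}{12061} \approx 2.6372 \cdot 10^{6}$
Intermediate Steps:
$K{\left(v \right)} = 6$
$s{\left(r \right)} = \frac{1}{131}$
$f = -1530$ ($f = \left(-255\right) 6 = -1530$)
$19301 - \left(\frac{f}{24122} - \frac{19984}{s{\left(-51 \right)}}\right) = 19301 - \left(- \frac{1530}{24122} - 19984 \frac{1}{\frac{1}{131}}\right) = 19301 - \left(\left(-1530\right) \frac{1}{24122} - 2617904\right) = 19301 - \left(- \frac{765}{12061} - 2617904\right) = 19301 - - \frac{31574540909}{12061} = 19301 + \frac{31574540909}{12061} = \frac{31807330270}{12061}$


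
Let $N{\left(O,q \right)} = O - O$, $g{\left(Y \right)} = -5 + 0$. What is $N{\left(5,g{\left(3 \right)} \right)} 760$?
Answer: $0$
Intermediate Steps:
$g{\left(Y \right)} = -5$
$N{\left(O,q \right)} = 0$
$N{\left(5,g{\left(3 \right)} \right)} 760 = 0 \cdot 760 = 0$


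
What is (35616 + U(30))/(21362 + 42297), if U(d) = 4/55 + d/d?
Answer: 1958939/3501245 ≈ 0.55950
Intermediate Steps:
U(d) = 59/55 (U(d) = 4*(1/55) + 1 = 4/55 + 1 = 59/55)
(35616 + U(30))/(21362 + 42297) = (35616 + 59/55)/(21362 + 42297) = (1958939/55)/63659 = (1958939/55)*(1/63659) = 1958939/3501245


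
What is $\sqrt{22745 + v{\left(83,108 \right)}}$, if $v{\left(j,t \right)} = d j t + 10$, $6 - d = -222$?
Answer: $\sqrt{2066547} \approx 1437.5$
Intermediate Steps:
$d = 228$ ($d = 6 - -222 = 6 + 222 = 228$)
$v{\left(j,t \right)} = 10 + 228 j t$ ($v{\left(j,t \right)} = 228 j t + 10 = 10 + 228 j t$)
$\sqrt{22745 + v{\left(83,108 \right)}} = \sqrt{22745 + \left(10 + 228 \cdot 83 \cdot 108\right)} = \sqrt{22745 + \left(10 + 2043792\right)} = \sqrt{22745 + 2043802} = \sqrt{2066547}$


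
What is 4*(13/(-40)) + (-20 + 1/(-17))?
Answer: -3631/170 ≈ -21.359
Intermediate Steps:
4*(13/(-40)) + (-20 + 1/(-17)) = 4*(13*(-1/40)) + (-20 + 1*(-1/17)) = 4*(-13/40) + (-20 - 1/17) = -13/10 - 341/17 = -3631/170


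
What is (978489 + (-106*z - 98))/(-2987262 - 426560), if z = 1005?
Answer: -871861/3413822 ≈ -0.25539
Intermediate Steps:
(978489 + (-106*z - 98))/(-2987262 - 426560) = (978489 + (-106*1005 - 98))/(-2987262 - 426560) = (978489 + (-106530 - 98))/(-3413822) = (978489 - 106628)*(-1/3413822) = 871861*(-1/3413822) = -871861/3413822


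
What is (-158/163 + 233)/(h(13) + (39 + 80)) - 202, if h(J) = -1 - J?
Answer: -162829/815 ≈ -199.79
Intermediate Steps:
(-158/163 + 233)/(h(13) + (39 + 80)) - 202 = (-158/163 + 233)/((-1 - 1*13) + (39 + 80)) - 202 = (-158*1/163 + 233)/((-1 - 13) + 119) - 202 = (-158/163 + 233)/(-14 + 119) - 202 = (37821/163)/105 - 202 = (37821/163)*(1/105) - 202 = 1801/815 - 202 = -162829/815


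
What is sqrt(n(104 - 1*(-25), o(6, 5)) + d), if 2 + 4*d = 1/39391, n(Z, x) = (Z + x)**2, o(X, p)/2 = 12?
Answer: sqrt(145287278630945)/78782 ≈ 153.00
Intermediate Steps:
o(X, p) = 24 (o(X, p) = 2*12 = 24)
d = -78781/157564 (d = -1/2 + (1/4)/39391 = -1/2 + (1/4)*(1/39391) = -1/2 + 1/157564 = -78781/157564 ≈ -0.49999)
sqrt(n(104 - 1*(-25), o(6, 5)) + d) = sqrt(((104 - 1*(-25)) + 24)**2 - 78781/157564) = sqrt(((104 + 25) + 24)**2 - 78781/157564) = sqrt((129 + 24)**2 - 78781/157564) = sqrt(153**2 - 78781/157564) = sqrt(23409 - 78781/157564) = sqrt(3688336895/157564) = sqrt(145287278630945)/78782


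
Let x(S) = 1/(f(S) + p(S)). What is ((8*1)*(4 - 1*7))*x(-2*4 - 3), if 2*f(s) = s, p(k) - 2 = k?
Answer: 48/29 ≈ 1.6552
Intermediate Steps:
p(k) = 2 + k
f(s) = s/2
x(S) = 1/(2 + 3*S/2) (x(S) = 1/(S/2 + (2 + S)) = 1/(2 + 3*S/2))
((8*1)*(4 - 1*7))*x(-2*4 - 3) = ((8*1)*(4 - 1*7))*(2/(4 + 3*(-2*4 - 3))) = (8*(4 - 7))*(2/(4 + 3*(-8 - 3))) = (8*(-3))*(2/(4 + 3*(-11))) = -48/(4 - 33) = -48/(-29) = -48*(-1)/29 = -24*(-2/29) = 48/29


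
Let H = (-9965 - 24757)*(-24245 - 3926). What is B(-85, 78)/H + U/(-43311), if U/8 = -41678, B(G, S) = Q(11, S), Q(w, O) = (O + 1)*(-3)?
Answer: 36237758849909/4707200510298 ≈ 7.6984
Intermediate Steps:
Q(w, O) = -3 - 3*O (Q(w, O) = (1 + O)*(-3) = -3 - 3*O)
B(G, S) = -3 - 3*S
U = -333424 (U = 8*(-41678) = -333424)
H = 978153462 (H = -34722*(-28171) = 978153462)
B(-85, 78)/H + U/(-43311) = (-3 - 3*78)/978153462 - 333424/(-43311) = (-3 - 234)*(1/978153462) - 333424*(-1/43311) = -237*1/978153462 + 333424/43311 = -79/326051154 + 333424/43311 = 36237758849909/4707200510298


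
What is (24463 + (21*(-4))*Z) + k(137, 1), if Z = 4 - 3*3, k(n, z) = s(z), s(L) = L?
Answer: 24884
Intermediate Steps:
k(n, z) = z
Z = -5 (Z = 4 - 9 = -5)
(24463 + (21*(-4))*Z) + k(137, 1) = (24463 + (21*(-4))*(-5)) + 1 = (24463 - 84*(-5)) + 1 = (24463 + 420) + 1 = 24883 + 1 = 24884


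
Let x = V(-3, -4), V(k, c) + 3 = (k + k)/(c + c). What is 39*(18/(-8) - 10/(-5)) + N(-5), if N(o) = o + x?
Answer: -17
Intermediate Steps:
V(k, c) = -3 + k/c (V(k, c) = -3 + (k + k)/(c + c) = -3 + (2*k)/((2*c)) = -3 + (2*k)*(1/(2*c)) = -3 + k/c)
x = -9/4 (x = -3 - 3/(-4) = -3 - 3*(-¼) = -3 + ¾ = -9/4 ≈ -2.2500)
N(o) = -9/4 + o (N(o) = o - 9/4 = -9/4 + o)
39*(18/(-8) - 10/(-5)) + N(-5) = 39*(18/(-8) - 10/(-5)) + (-9/4 - 5) = 39*(18*(-⅛) - 10*(-⅕)) - 29/4 = 39*(-9/4 + 2) - 29/4 = 39*(-¼) - 29/4 = -39/4 - 29/4 = -17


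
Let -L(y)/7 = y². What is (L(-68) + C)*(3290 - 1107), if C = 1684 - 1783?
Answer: -70875461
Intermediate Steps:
C = -99
L(y) = -7*y²
(L(-68) + C)*(3290 - 1107) = (-7*(-68)² - 99)*(3290 - 1107) = (-7*4624 - 99)*2183 = (-32368 - 99)*2183 = -32467*2183 = -70875461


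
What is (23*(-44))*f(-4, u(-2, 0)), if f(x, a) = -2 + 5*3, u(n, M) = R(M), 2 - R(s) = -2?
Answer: -13156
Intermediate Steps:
R(s) = 4 (R(s) = 2 - 1*(-2) = 2 + 2 = 4)
u(n, M) = 4
f(x, a) = 13 (f(x, a) = -2 + 15 = 13)
(23*(-44))*f(-4, u(-2, 0)) = (23*(-44))*13 = -1012*13 = -13156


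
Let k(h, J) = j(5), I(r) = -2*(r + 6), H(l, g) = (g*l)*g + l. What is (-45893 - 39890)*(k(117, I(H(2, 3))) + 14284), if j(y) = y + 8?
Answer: -1226439551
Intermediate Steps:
H(l, g) = l + l*g**2 (H(l, g) = l*g**2 + l = l + l*g**2)
j(y) = 8 + y
I(r) = -12 - 2*r (I(r) = -2*(6 + r) = -12 - 2*r)
k(h, J) = 13 (k(h, J) = 8 + 5 = 13)
(-45893 - 39890)*(k(117, I(H(2, 3))) + 14284) = (-45893 - 39890)*(13 + 14284) = -85783*14297 = -1226439551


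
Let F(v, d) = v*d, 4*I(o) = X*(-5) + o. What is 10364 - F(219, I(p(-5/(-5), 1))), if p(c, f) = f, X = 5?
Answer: 11678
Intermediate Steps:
I(o) = -25/4 + o/4 (I(o) = (5*(-5) + o)/4 = (-25 + o)/4 = -25/4 + o/4)
F(v, d) = d*v
10364 - F(219, I(p(-5/(-5), 1))) = 10364 - (-25/4 + (¼)*1)*219 = 10364 - (-25/4 + ¼)*219 = 10364 - (-6)*219 = 10364 - 1*(-1314) = 10364 + 1314 = 11678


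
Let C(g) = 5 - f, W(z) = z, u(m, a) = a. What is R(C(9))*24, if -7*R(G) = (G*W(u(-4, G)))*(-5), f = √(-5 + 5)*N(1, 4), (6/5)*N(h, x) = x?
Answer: 3000/7 ≈ 428.57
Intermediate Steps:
N(h, x) = 5*x/6
f = 0 (f = √(-5 + 5)*((⅚)*4) = √0*(10/3) = 0*(10/3) = 0)
C(g) = 5 (C(g) = 5 - 1*0 = 5 + 0 = 5)
R(G) = 5*G²/7 (R(G) = -G*G*(-5)/7 = -G²*(-5)/7 = -(-5)*G²/7 = 5*G²/7)
R(C(9))*24 = ((5/7)*5²)*24 = ((5/7)*25)*24 = (125/7)*24 = 3000/7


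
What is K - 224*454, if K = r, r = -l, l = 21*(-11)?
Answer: -101465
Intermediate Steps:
l = -231
r = 231 (r = -1*(-231) = 231)
K = 231
K - 224*454 = 231 - 224*454 = 231 - 101696 = -101465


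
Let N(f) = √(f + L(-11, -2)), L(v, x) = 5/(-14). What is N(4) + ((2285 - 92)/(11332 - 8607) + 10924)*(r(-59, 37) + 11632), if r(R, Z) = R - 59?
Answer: 342772850802/2725 + √714/14 ≈ 1.2579e+8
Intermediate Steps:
r(R, Z) = -59 + R
L(v, x) = -5/14 (L(v, x) = 5*(-1/14) = -5/14)
N(f) = √(-5/14 + f) (N(f) = √(f - 5/14) = √(-5/14 + f))
N(4) + ((2285 - 92)/(11332 - 8607) + 10924)*(r(-59, 37) + 11632) = √(-70 + 196*4)/14 + ((2285 - 92)/(11332 - 8607) + 10924)*((-59 - 59) + 11632) = √(-70 + 784)/14 + (2193/2725 + 10924)*(-118 + 11632) = √714/14 + (2193*(1/2725) + 10924)*11514 = √714/14 + (2193/2725 + 10924)*11514 = √714/14 + (29770093/2725)*11514 = √714/14 + 342772850802/2725 = 342772850802/2725 + √714/14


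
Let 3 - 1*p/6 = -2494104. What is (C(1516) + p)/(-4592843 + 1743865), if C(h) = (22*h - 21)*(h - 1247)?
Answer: -23930681/2848978 ≈ -8.3997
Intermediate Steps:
p = 14964642 (p = 18 - 6*(-2494104) = 18 + 14964624 = 14964642)
C(h) = (-1247 + h)*(-21 + 22*h) (C(h) = (-21 + 22*h)*(-1247 + h) = (-1247 + h)*(-21 + 22*h))
(C(1516) + p)/(-4592843 + 1743865) = ((26187 - 27455*1516 + 22*1516²) + 14964642)/(-4592843 + 1743865) = ((26187 - 41621780 + 22*2298256) + 14964642)/(-2848978) = ((26187 - 41621780 + 50561632) + 14964642)*(-1/2848978) = (8966039 + 14964642)*(-1/2848978) = 23930681*(-1/2848978) = -23930681/2848978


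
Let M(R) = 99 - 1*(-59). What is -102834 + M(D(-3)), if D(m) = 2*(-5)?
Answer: -102676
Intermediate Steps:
D(m) = -10
M(R) = 158 (M(R) = 99 + 59 = 158)
-102834 + M(D(-3)) = -102834 + 158 = -102676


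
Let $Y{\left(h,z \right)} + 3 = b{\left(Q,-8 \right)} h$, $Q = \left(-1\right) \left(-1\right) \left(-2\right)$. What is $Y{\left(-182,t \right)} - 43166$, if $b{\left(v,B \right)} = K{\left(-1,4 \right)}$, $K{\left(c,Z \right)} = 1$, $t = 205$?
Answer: $-43351$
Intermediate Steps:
$Q = -2$ ($Q = 1 \left(-2\right) = -2$)
$b{\left(v,B \right)} = 1$
$Y{\left(h,z \right)} = -3 + h$ ($Y{\left(h,z \right)} = -3 + 1 h = -3 + h$)
$Y{\left(-182,t \right)} - 43166 = \left(-3 - 182\right) - 43166 = -185 - 43166 = -43351$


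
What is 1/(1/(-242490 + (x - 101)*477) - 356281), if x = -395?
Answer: -479082/170687814043 ≈ -2.8068e-6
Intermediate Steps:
1/(1/(-242490 + (x - 101)*477) - 356281) = 1/(1/(-242490 + (-395 - 101)*477) - 356281) = 1/(1/(-242490 - 496*477) - 356281) = 1/(1/(-242490 - 236592) - 356281) = 1/(1/(-479082) - 356281) = 1/(-1/479082 - 356281) = 1/(-170687814043/479082) = -479082/170687814043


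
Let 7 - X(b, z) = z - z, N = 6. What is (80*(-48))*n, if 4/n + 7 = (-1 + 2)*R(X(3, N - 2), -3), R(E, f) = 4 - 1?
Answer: 3840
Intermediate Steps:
X(b, z) = 7 (X(b, z) = 7 - (z - z) = 7 - 1*0 = 7 + 0 = 7)
R(E, f) = 3
n = -1 (n = 4/(-7 + (-1 + 2)*3) = 4/(-7 + 1*3) = 4/(-7 + 3) = 4/(-4) = 4*(-¼) = -1)
(80*(-48))*n = (80*(-48))*(-1) = -3840*(-1) = 3840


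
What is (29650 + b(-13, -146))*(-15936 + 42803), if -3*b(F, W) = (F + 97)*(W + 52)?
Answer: 867320494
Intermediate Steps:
b(F, W) = -(52 + W)*(97 + F)/3 (b(F, W) = -(F + 97)*(W + 52)/3 = -(97 + F)*(52 + W)/3 = -(52 + W)*(97 + F)/3)
(29650 + b(-13, -146))*(-15936 + 42803) = (29650 + (-5044/3 - 97/3*(-146) - 52/3*(-13) - 1/3*(-13)*(-146)))*(-15936 + 42803) = (29650 + (-5044/3 + 14162/3 + 676/3 - 1898/3))*26867 = (29650 + 2632)*26867 = 32282*26867 = 867320494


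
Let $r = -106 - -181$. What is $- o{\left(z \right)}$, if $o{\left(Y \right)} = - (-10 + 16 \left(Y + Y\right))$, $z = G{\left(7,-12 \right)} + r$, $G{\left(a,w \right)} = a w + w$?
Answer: $-682$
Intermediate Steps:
$G{\left(a,w \right)} = w + a w$
$r = 75$ ($r = -106 + 181 = 75$)
$z = -21$ ($z = - 12 \left(1 + 7\right) + 75 = \left(-12\right) 8 + 75 = -96 + 75 = -21$)
$o{\left(Y \right)} = 10 - 32 Y$ ($o{\left(Y \right)} = - (-10 + 16 \cdot 2 Y) = - (-10 + 32 Y) = 10 - 32 Y$)
$- o{\left(z \right)} = - (10 - -672) = - (10 + 672) = \left(-1\right) 682 = -682$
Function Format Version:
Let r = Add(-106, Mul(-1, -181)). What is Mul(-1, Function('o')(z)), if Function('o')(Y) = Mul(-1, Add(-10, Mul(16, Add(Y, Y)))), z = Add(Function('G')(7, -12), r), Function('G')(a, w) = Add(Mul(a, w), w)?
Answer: -682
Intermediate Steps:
Function('G')(a, w) = Add(w, Mul(a, w))
r = 75 (r = Add(-106, 181) = 75)
z = -21 (z = Add(Mul(-12, Add(1, 7)), 75) = Add(Mul(-12, 8), 75) = Add(-96, 75) = -21)
Function('o')(Y) = Add(10, Mul(-32, Y)) (Function('o')(Y) = Mul(-1, Add(-10, Mul(16, Mul(2, Y)))) = Mul(-1, Add(-10, Mul(32, Y))) = Add(10, Mul(-32, Y)))
Mul(-1, Function('o')(z)) = Mul(-1, Add(10, Mul(-32, -21))) = Mul(-1, Add(10, 672)) = Mul(-1, 682) = -682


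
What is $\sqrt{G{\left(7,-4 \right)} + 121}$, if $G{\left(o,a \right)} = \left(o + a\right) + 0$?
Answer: $2 \sqrt{31} \approx 11.136$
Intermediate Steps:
$G{\left(o,a \right)} = a + o$ ($G{\left(o,a \right)} = \left(a + o\right) + 0 = a + o$)
$\sqrt{G{\left(7,-4 \right)} + 121} = \sqrt{\left(-4 + 7\right) + 121} = \sqrt{3 + 121} = \sqrt{124} = 2 \sqrt{31}$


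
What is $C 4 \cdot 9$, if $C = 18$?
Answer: $648$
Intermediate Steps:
$C 4 \cdot 9 = 18 \cdot 4 \cdot 9 = 72 \cdot 9 = 648$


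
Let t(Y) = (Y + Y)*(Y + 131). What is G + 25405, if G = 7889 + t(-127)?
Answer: 32278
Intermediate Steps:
t(Y) = 2*Y*(131 + Y) (t(Y) = (2*Y)*(131 + Y) = 2*Y*(131 + Y))
G = 6873 (G = 7889 + 2*(-127)*(131 - 127) = 7889 + 2*(-127)*4 = 7889 - 1016 = 6873)
G + 25405 = 6873 + 25405 = 32278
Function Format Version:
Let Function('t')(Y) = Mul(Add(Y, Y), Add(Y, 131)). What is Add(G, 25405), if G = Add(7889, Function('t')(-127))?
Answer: 32278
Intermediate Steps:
Function('t')(Y) = Mul(2, Y, Add(131, Y)) (Function('t')(Y) = Mul(Mul(2, Y), Add(131, Y)) = Mul(2, Y, Add(131, Y)))
G = 6873 (G = Add(7889, Mul(2, -127, Add(131, -127))) = Add(7889, Mul(2, -127, 4)) = Add(7889, -1016) = 6873)
Add(G, 25405) = Add(6873, 25405) = 32278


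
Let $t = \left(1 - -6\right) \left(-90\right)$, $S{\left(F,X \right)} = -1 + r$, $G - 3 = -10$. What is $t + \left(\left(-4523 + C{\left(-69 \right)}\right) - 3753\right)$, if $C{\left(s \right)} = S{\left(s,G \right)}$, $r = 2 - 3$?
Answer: $-8908$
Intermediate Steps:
$G = -7$ ($G = 3 - 10 = -7$)
$r = -1$ ($r = 2 - 3 = -1$)
$S{\left(F,X \right)} = -2$ ($S{\left(F,X \right)} = -1 - 1 = -2$)
$C{\left(s \right)} = -2$
$t = -630$ ($t = \left(1 + 6\right) \left(-90\right) = 7 \left(-90\right) = -630$)
$t + \left(\left(-4523 + C{\left(-69 \right)}\right) - 3753\right) = -630 - 8278 = -8908$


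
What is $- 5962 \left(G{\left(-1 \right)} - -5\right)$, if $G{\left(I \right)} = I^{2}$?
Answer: $-35772$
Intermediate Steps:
$- 5962 \left(G{\left(-1 \right)} - -5\right) = - 5962 \left(\left(-1\right)^{2} - -5\right) = - 5962 \left(1 + 5\right) = \left(-5962\right) 6 = -35772$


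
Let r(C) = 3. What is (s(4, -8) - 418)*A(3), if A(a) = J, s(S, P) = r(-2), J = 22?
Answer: -9130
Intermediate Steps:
s(S, P) = 3
A(a) = 22
(s(4, -8) - 418)*A(3) = (3 - 418)*22 = -415*22 = -9130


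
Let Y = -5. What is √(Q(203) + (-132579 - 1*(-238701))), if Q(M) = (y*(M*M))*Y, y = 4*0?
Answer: √106122 ≈ 325.76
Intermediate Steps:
y = 0
Q(M) = 0 (Q(M) = (0*(M*M))*(-5) = (0*M²)*(-5) = 0*(-5) = 0)
√(Q(203) + (-132579 - 1*(-238701))) = √(0 + (-132579 - 1*(-238701))) = √(0 + (-132579 + 238701)) = √(0 + 106122) = √106122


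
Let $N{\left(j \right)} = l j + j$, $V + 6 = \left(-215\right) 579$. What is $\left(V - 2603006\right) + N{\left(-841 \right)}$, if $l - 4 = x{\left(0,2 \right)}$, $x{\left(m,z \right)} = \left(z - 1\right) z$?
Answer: $-2733384$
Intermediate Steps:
$x{\left(m,z \right)} = z \left(-1 + z\right)$ ($x{\left(m,z \right)} = \left(-1 + z\right) z = z \left(-1 + z\right)$)
$V = -124491$ ($V = -6 - 124485 = -124491$)
$l = 6$ ($l = 4 + 2 \left(-1 + 2\right) = 4 + 2 \cdot 1 = 4 + 2 = 6$)
$N{\left(j \right)} = 7 j$ ($N{\left(j \right)} = 6 j + j = 7 j$)
$\left(V - 2603006\right) + N{\left(-841 \right)} = \left(-124491 - 2603006\right) + 7 \left(-841\right) = -2727497 - 5887 = -2733384$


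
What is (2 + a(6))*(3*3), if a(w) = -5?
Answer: -27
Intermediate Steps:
(2 + a(6))*(3*3) = (2 - 5)*(3*3) = -3*9 = -27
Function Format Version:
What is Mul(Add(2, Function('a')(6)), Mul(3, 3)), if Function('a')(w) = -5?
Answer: -27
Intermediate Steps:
Mul(Add(2, Function('a')(6)), Mul(3, 3)) = Mul(Add(2, -5), Mul(3, 3)) = Mul(-3, 9) = -27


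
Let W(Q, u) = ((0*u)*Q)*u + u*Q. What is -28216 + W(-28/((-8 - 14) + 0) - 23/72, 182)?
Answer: -11104831/396 ≈ -28043.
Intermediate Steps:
W(Q, u) = Q*u (W(Q, u) = (0*Q)*u + Q*u = 0*u + Q*u = 0 + Q*u = Q*u)
-28216 + W(-28/((-8 - 14) + 0) - 23/72, 182) = -28216 + (-28/((-8 - 14) + 0) - 23/72)*182 = -28216 + (-28/(-22 + 0) - 23*1/72)*182 = -28216 + (-28/(-22) - 23/72)*182 = -28216 + (-28*(-1/22) - 23/72)*182 = -28216 + (14/11 - 23/72)*182 = -28216 + (755/792)*182 = -28216 + 68705/396 = -11104831/396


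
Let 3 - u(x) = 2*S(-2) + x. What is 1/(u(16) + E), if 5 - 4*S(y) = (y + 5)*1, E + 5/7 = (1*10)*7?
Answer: 7/387 ≈ 0.018088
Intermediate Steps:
E = 485/7 (E = -5/7 + (1*10)*7 = -5/7 + 10*7 = -5/7 + 70 = 485/7 ≈ 69.286)
S(y) = -y/4 (S(y) = 5/4 - (y + 5)/4 = 5/4 - (5 + y)/4 = 5/4 + (-5/4 - y/4) = -y/4)
u(x) = 2 - x (u(x) = 3 - (2*(-¼*(-2)) + x) = 3 - (2*(½) + x) = 3 - (1 + x) = 3 + (-1 - x) = 2 - x)
1/(u(16) + E) = 1/((2 - 1*16) + 485/7) = 1/((2 - 16) + 485/7) = 1/(-14 + 485/7) = 1/(387/7) = 7/387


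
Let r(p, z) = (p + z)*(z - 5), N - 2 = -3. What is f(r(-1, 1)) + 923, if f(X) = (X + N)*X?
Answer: 923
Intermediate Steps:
N = -1 (N = 2 - 3 = -1)
r(p, z) = (-5 + z)*(p + z) (r(p, z) = (p + z)*(-5 + z) = (-5 + z)*(p + z))
f(X) = X*(-1 + X) (f(X) = (X - 1)*X = (-1 + X)*X = X*(-1 + X))
f(r(-1, 1)) + 923 = (1² - 5*(-1) - 5*1 - 1*1)*(-1 + (1² - 5*(-1) - 5*1 - 1*1)) + 923 = (1 + 5 - 5 - 1)*(-1 + (1 + 5 - 5 - 1)) + 923 = 0*(-1 + 0) + 923 = 0*(-1) + 923 = 0 + 923 = 923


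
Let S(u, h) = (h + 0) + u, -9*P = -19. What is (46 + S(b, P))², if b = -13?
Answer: 99856/81 ≈ 1232.8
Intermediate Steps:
P = 19/9 (P = -⅑*(-19) = 19/9 ≈ 2.1111)
S(u, h) = h + u
(46 + S(b, P))² = (46 + (19/9 - 13))² = (46 - 98/9)² = (316/9)² = 99856/81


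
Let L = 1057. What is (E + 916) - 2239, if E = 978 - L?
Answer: -1402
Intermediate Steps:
E = -79 (E = 978 - 1*1057 = 978 - 1057 = -79)
(E + 916) - 2239 = (-79 + 916) - 2239 = 837 - 2239 = -1402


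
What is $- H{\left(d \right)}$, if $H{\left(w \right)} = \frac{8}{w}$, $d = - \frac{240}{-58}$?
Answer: $- \frac{29}{15} \approx -1.9333$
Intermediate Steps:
$d = \frac{120}{29}$ ($d = \left(-240\right) \left(- \frac{1}{58}\right) = \frac{120}{29} \approx 4.1379$)
$- H{\left(d \right)} = - \frac{8}{\frac{120}{29}} = - \frac{8 \cdot 29}{120} = \left(-1\right) \frac{29}{15} = - \frac{29}{15}$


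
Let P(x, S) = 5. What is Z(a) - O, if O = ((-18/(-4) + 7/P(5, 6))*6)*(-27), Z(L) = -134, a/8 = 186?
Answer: 4109/5 ≈ 821.80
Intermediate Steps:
a = 1488 (a = 8*186 = 1488)
O = -4779/5 (O = ((-18/(-4) + 7/5)*6)*(-27) = ((-18*(-¼) + 7*(⅕))*6)*(-27) = ((9/2 + 7/5)*6)*(-27) = ((59/10)*6)*(-27) = (177/5)*(-27) = -4779/5 ≈ -955.80)
Z(a) - O = -134 - 1*(-4779/5) = -134 + 4779/5 = 4109/5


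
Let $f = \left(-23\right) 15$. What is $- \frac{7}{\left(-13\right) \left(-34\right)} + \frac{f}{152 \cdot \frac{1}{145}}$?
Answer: $- \frac{11056057}{33592} \approx -329.13$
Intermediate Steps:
$f = -345$
$- \frac{7}{\left(-13\right) \left(-34\right)} + \frac{f}{152 \cdot \frac{1}{145}} = - \frac{7}{\left(-13\right) \left(-34\right)} - \frac{345}{152 \cdot \frac{1}{145}} = - \frac{7}{442} - \frac{345}{152 \cdot \frac{1}{145}} = \left(-7\right) \frac{1}{442} - \frac{345}{\frac{152}{145}} = - \frac{7}{442} - \frac{50025}{152} = - \frac{11056057}{33592}$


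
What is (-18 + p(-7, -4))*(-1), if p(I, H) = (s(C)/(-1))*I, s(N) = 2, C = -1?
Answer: 4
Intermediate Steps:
p(I, H) = -2*I (p(I, H) = (2/(-1))*I = (2*(-1))*I = -2*I)
(-18 + p(-7, -4))*(-1) = (-18 - 2*(-7))*(-1) = (-18 + 14)*(-1) = -4*(-1) = 4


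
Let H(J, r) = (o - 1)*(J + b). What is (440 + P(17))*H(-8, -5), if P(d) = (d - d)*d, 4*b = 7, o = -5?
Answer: 16500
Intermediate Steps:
b = 7/4 (b = (¼)*7 = 7/4 ≈ 1.7500)
H(J, r) = -21/2 - 6*J (H(J, r) = (-5 - 1)*(J + 7/4) = -6*(7/4 + J) = -21/2 - 6*J)
P(d) = 0 (P(d) = 0*d = 0)
(440 + P(17))*H(-8, -5) = (440 + 0)*(-21/2 - 6*(-8)) = 440*(-21/2 + 48) = 440*(75/2) = 16500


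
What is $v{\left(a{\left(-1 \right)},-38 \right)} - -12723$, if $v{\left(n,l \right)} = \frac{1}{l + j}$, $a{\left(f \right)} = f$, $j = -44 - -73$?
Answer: $\frac{114506}{9} \approx 12723.0$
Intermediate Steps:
$j = 29$ ($j = -44 + 73 = 29$)
$v{\left(n,l \right)} = \frac{1}{29 + l}$ ($v{\left(n,l \right)} = \frac{1}{l + 29} = \frac{1}{29 + l}$)
$v{\left(a{\left(-1 \right)},-38 \right)} - -12723 = \frac{1}{29 - 38} - -12723 = \frac{1}{-9} + 12723 = - \frac{1}{9} + 12723 = \frac{114506}{9}$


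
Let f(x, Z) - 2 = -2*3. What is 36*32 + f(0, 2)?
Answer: 1148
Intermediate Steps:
f(x, Z) = -4 (f(x, Z) = 2 - 2*3 = 2 - 6 = -4)
36*32 + f(0, 2) = 36*32 - 4 = 1152 - 4 = 1148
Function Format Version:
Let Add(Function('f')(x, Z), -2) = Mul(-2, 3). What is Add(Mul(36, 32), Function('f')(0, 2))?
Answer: 1148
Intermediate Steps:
Function('f')(x, Z) = -4 (Function('f')(x, Z) = Add(2, Mul(-2, 3)) = Add(2, -6) = -4)
Add(Mul(36, 32), Function('f')(0, 2)) = Add(Mul(36, 32), -4) = Add(1152, -4) = 1148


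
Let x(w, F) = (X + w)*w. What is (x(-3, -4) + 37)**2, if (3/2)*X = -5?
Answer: 3136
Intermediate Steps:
X = -10/3 (X = (2/3)*(-5) = -10/3 ≈ -3.3333)
x(w, F) = w*(-10/3 + w) (x(w, F) = (-10/3 + w)*w = w*(-10/3 + w))
(x(-3, -4) + 37)**2 = ((1/3)*(-3)*(-10 + 3*(-3)) + 37)**2 = ((1/3)*(-3)*(-10 - 9) + 37)**2 = ((1/3)*(-3)*(-19) + 37)**2 = (19 + 37)**2 = 56**2 = 3136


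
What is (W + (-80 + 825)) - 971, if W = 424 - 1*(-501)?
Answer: 699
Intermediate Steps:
W = 925 (W = 424 + 501 = 925)
(W + (-80 + 825)) - 971 = (925 + (-80 + 825)) - 971 = (925 + 745) - 971 = 1670 - 971 = 699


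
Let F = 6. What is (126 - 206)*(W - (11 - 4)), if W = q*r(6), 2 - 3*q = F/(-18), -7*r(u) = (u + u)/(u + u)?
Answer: 5120/9 ≈ 568.89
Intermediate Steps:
r(u) = -⅐ (r(u) = -(u + u)/(7*(u + u)) = -2*u/(7*(2*u)) = -2*u*1/(2*u)/7 = -⅐*1 = -⅐)
q = 7/9 (q = ⅔ - 2/(-18) = ⅔ - 2*(-1)/18 = ⅔ - ⅓*(-⅓) = ⅔ + ⅑ = 7/9 ≈ 0.77778)
W = -⅑ (W = (7/9)*(-⅐) = -⅑ ≈ -0.11111)
(126 - 206)*(W - (11 - 4)) = (126 - 206)*(-⅑ - (11 - 4)) = -80*(-⅑ - 1*7) = -80*(-⅑ - 7) = -80*(-64/9) = 5120/9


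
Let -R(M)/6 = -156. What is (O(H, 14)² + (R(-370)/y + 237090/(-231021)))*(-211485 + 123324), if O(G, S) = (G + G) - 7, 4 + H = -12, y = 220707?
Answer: -12050312495764879/89925841 ≈ -1.3400e+8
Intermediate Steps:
H = -16 (H = -4 - 12 = -16)
O(G, S) = -7 + 2*G (O(G, S) = 2*G - 7 = -7 + 2*G)
R(M) = 936 (R(M) = -6*(-156) = 936)
(O(H, 14)² + (R(-370)/y + 237090/(-231021)))*(-211485 + 123324) = ((-7 + 2*(-16))² + (936/220707 + 237090/(-231021)))*(-211485 + 123324) = ((-7 - 32)² + (936*(1/220707) + 237090*(-1/231021)))*(-88161) = ((-39)² + (104/24523 - 11290/11001))*(-88161) = (1521 - 275720566/269777523)*(-88161) = (410055891917/269777523)*(-88161) = -12050312495764879/89925841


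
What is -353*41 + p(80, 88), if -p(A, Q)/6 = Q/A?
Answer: -72398/5 ≈ -14480.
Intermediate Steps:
p(A, Q) = -6*Q/A
-353*41 + p(80, 88) = -353*41 - 6*88/80 = -14473 - 6*88*1/80 = -14473 - 33/5 = -72398/5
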